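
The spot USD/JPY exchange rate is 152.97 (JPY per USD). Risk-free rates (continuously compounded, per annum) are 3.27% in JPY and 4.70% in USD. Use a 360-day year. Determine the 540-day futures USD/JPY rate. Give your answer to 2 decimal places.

149.72

F = S·e^((r_JPY − r_USD)T) = 152.97 · e^((0.0327 − 0.0470) × 540/360)
= 152.97 · e^-0.021450 = 152.97 × 0.978778
F = 149.72 JPY per USD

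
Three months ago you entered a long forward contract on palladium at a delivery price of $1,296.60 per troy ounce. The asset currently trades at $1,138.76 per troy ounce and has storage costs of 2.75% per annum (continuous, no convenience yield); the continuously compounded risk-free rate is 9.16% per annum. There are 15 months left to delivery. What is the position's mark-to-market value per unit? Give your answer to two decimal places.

Current fair forward for the remaining 15 months: F = S·e^((r + u)·T), (r + u) = 0.0916 + 0.0275 = 0.1191
F = 1138.76 · e^(0.1191 × 15/12) = 1138.76 × 1.16052791 = 1321.5628
Value of long forward = (F − K)·e^(−rT) = (1321.5628 − 1296.60) · e^(−0.0916·15/12)
= 24.9628 × 0.89181194 = 22.26

$22.26 per troy ounce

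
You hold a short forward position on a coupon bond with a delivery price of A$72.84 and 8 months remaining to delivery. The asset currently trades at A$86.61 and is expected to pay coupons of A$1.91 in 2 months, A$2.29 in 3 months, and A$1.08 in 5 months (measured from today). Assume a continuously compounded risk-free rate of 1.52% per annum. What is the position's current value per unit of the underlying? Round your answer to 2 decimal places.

-A$9.24

PV(remaining coupons) I = 1.91·e^(−0.0152·2/12) + 2.29·e^(−0.0152·3/12) + 1.08·e^(−0.0152·5/12) = 5.2597
Current forward F = (S − I)·e^(rT) = (86.61 − 5.2597)·e^(0.0152·8/12) = 81.3503 × 1.010185 = 82.1789
Value (long) = (F − K)·e^(−rT) = (82.1789 − 72.84) × 0.989918 = 9.2447
Short position value = −(long value) = -A$9.24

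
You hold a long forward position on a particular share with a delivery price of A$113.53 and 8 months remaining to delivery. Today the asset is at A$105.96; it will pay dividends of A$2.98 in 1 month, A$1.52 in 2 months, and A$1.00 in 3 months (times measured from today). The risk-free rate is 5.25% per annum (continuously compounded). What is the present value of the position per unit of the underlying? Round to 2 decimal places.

-A$9.13

PV(remaining dividends) I = 2.98·e^(−0.0525·1/12) + 1.52·e^(−0.0525·2/12) + 1.00·e^(−0.0525·3/12) = 5.4607
Current forward F = (S − I)·e^(rT) = (105.96 − 5.4607)·e^(0.0525·8/12) = 100.4993 × 1.035620 = 104.0791
Value (long) = (F − K)·e^(−rT) = (104.0791 − 113.53) × 0.965605 = -9.1258
Value = -A$9.13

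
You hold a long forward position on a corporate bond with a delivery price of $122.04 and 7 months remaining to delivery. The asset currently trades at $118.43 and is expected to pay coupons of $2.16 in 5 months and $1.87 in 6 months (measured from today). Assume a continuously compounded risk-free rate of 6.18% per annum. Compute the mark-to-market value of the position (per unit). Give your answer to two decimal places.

PV(remaining coupons) I = 2.16·e^(−0.0618·5/12) + 1.87·e^(−0.0618·6/12) = 3.9182
Current forward F = (S − I)·e^(rT) = (118.43 − 3.9182)·e^(0.0618·7/12) = 114.5118 × 1.036708 = 118.7153
Value (long) = (F − K)·e^(−rT) = (118.7153 − 122.04) × 0.964592 = -3.2070
Value = -$3.21

-$3.21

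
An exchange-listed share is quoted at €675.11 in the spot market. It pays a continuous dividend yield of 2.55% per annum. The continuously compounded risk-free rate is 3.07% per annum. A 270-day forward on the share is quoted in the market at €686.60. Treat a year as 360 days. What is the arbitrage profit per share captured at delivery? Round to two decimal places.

€8.85 per share

Fair forward: F* = S·e^(carry·T), with carry = (r − q) = 0.0307 − 0.0255 = 0.0052
F* = 675.11 · e^(0.0052 × 270/360) = 675.11 · e^0.003900 = 675.11 × 1.003908 = €677.7483
Market €686.60 > fair €677.7483: forward overpriced → cash-and-carry (buy spot, short the forward).
At maturity, profit = |F_mkt − F*| = |686.60 − 677.7483| = €8.85 per share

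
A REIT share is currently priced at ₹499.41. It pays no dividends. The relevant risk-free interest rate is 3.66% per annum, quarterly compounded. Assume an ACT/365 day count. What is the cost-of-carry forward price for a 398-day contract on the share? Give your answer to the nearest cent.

₹519.65

F = S · (1+r/4)^(4T)
= 499.41 × 1.040527
F = ₹519.65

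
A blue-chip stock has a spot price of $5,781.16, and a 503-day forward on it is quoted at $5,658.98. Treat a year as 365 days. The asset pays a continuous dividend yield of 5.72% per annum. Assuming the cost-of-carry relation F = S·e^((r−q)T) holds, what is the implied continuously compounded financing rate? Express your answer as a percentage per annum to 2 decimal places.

From F = S·e^((r−q)T): (r − q) = ln(F/S)/T
ln(5658.98/5781.16) = ln(0.978866) = -0.021361
(r − q) = -0.021361 / (503/365) = -0.015501
r = ln(F/S)/T + q = -0.015501 + 0.0572 = 0.041699
r = 4.17%

4.17%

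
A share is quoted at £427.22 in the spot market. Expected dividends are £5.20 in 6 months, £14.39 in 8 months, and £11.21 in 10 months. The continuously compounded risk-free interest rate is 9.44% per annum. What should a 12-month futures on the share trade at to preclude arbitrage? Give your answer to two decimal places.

£437.83

PV(dividends) I = 5.20·e^(−0.0944·6/12) + 14.39·e^(−0.0944·8/12) + 11.21·e^(−0.0944·10/12)
I = 4.9603 + 13.5123 + 10.3619 = 28.8345
F = (S − I)·e^(rT) = (427.22 − 28.8345) · e^(0.0944·12/12)
= 398.3855 · e^0.094400 = 398.3855 × 1.098999 = £437.83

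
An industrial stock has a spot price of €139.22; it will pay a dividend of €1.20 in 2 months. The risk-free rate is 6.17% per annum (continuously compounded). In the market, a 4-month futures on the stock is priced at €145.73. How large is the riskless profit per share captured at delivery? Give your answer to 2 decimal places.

€4.83 per share

PV(dividends) I = 1.20·e^(−0.0617·2/12) = 1.1877
Fair futures F* = (S − I)·e^(rT) = (139.22 − 1.1877)·e^0.020567 = 138.0323 × 1.020780 = 140.9006
Market €145.73 > fair 140.9006: forward overpriced → cash-and-carry (borrow at r, buy the stock and collect the dividends, short the forward).
Profit at T = |F_mkt − F*| = |145.73 − 140.9006| = €4.83 per share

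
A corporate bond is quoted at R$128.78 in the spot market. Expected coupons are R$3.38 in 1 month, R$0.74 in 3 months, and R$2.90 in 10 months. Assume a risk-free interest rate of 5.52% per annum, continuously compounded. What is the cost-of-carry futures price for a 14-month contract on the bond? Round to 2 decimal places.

R$130.03

PV(coupons) I = 3.38·e^(−0.0552·1/12) + 0.74·e^(−0.0552·3/12) + 2.90·e^(−0.0552·10/12)
I = 3.3645 + 0.7299 + 2.7696 = 6.8640
F = (S − I)·e^(rT) = (128.78 − 6.8640) · e^(0.0552·14/12)
= 121.9160 · e^0.064400 = 121.9160 × 1.066519 = R$130.03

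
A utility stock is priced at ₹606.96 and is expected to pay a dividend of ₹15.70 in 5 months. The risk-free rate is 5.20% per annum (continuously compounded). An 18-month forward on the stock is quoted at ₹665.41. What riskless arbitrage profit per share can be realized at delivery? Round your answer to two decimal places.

₹25.82 per share

PV(dividends) I = 15.70·e^(−0.0520·5/12) = 15.3635
Fair forward F* = (S − I)·e^(rT) = (606.96 − 15.3635)·e^0.078000 = 591.5965 × 1.081123 = 639.5886
Market ₹665.41 > fair 639.5886: forward overpriced → cash-and-carry (borrow at r, buy the stock and collect the dividends, short the forward).
Profit at T = |F_mkt − F*| = |665.41 − 639.5886| = ₹25.82 per share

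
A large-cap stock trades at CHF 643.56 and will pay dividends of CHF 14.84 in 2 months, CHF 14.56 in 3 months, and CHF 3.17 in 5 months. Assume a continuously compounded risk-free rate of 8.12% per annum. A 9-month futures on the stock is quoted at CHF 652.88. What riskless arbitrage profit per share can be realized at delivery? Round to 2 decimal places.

CHF 2.89 per share

PV(dividends) I = 14.84·e^(−0.0812·2/12) + 14.56·e^(−0.0812·3/12) + 3.17·e^(−0.0812·5/12) = 31.9725
Fair futures F* = (S − I)·e^(rT) = (643.56 − 31.9725)·e^0.060900 = 611.5875 × 1.062793 = 649.9909
Market CHF 652.88 > fair 649.9909: forward overpriced → cash-and-carry (borrow at r, buy the stock and collect the dividends, short the forward).
Profit at T = |F_mkt − F*| = |652.88 − 649.9909| = CHF 2.89 per share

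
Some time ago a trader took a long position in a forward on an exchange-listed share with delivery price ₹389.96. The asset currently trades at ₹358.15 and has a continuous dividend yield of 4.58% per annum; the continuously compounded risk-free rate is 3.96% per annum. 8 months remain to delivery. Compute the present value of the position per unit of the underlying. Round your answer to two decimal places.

Current fair forward for the remaining 8 months: F = S·e^((r − q)·T), (r − q) = 0.0396 − 0.0458 = -0.0062
F = 358.15 · e^(-0.0062 × 8/12) = 358.15 × 0.995875 = 356.6726
Value of long forward = (F − K)·e^(−rT) = (356.6726 − 389.96) · e^(−0.0396·8/12)
= -33.2874 × 0.973945 = -32.42

-₹32.42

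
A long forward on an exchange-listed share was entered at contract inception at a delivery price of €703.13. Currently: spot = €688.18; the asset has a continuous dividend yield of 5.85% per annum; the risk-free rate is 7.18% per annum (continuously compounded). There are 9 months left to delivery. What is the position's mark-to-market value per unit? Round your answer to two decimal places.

-€7.63

Current fair forward for the remaining 9 months: F = S·e^((r − q)·T), (r − q) = 0.0718 − 0.0585 = 0.0133
F = 688.18 · e^(0.0133 × 9/12) = 688.18 × 1.010025 = 695.0790
Value of long forward = (F − K)·e^(−rT) = (695.0790 − 703.13) · e^(−0.0718·9/12)
= -8.0510 × 0.947574 = -7.63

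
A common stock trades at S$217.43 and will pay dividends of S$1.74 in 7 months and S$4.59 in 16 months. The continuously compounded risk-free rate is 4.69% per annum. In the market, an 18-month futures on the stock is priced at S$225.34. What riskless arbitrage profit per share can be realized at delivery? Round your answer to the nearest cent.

S$1.49 per share

PV(dividends) I = 1.74·e^(−0.0469·7/12) + 4.59·e^(−0.0469·16/12) = 6.0048
Fair futures F* = (S − I)·e^(rT) = (217.43 − 6.0048)·e^0.070350 = 211.4252 × 1.072884 = 226.8347
Market S$225.34 < fair 226.8347: forward underpriced → reverse cash-and-carry (short the stock, invest proceeds at r, pay the dividends, go long the forward).
Profit at T = |F_mkt − F*| = |225.34 − 226.8347| = S$1.49 per share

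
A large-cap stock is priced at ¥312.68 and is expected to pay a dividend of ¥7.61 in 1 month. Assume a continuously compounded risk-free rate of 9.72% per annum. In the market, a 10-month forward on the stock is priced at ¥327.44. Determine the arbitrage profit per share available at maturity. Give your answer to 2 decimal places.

PV(dividends) I = 7.61·e^(−0.0972·1/12) = 7.5486
Fair forward F* = (S − I)·e^(rT) = (312.68 − 7.5486)·e^0.081000 = 305.1314 × 1.084371 = 330.8756
Market ¥327.44 < fair 330.8756: forward underpriced → reverse cash-and-carry (short the stock, invest proceeds at r, pay the dividends, go long the forward).
Profit at T = |F_mkt − F*| = |327.44 − 330.8756| = ¥3.44 per share

¥3.44 per share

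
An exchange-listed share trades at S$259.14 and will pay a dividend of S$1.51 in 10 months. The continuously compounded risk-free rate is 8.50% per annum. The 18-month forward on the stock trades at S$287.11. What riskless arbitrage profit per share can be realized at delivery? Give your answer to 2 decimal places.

S$5.67 per share

PV(dividends) I = 1.51·e^(−0.0850·10/12) = 1.4067
Fair forward F* = (S − I)·e^(rT) = (259.14 − 1.4067)·e^0.127500 = 257.7333 × 1.135985 = 292.7812
Market S$287.11 < fair 292.7812: forward underpriced → reverse cash-and-carry (short the stock, invest proceeds at r, pay the dividends, go long the forward).
Profit at T = |F_mkt − F*| = |287.11 − 292.7812| = S$5.67 per share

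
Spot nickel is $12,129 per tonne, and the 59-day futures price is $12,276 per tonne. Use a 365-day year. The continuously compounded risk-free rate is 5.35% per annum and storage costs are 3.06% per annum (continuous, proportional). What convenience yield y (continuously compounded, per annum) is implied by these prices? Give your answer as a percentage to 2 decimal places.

0.96%

F = S·e^((r+u−y)T) ⇒ (r+u−y) = ln(F/S)/T
ln(12276/12129) = 0.012047; /T ⇒ 0.074528
y = r + u − ln(F/S)/T = 0.0535 + 0.0306 − 0.074528 = 0.009572
y = 0.96%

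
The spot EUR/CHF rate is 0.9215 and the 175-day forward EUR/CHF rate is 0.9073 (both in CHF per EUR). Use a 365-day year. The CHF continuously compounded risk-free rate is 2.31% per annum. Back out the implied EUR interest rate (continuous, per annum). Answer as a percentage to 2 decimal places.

F = S·e^((r_CHF − r_EUR)T) ⇒ r_EUR = r_CHF − ln(F/S)/T
ln(0.9073/0.9215) = -0.015530; /(175/365) = -0.032391
r_EUR = 0.0231 + 0.032391 = 0.055491
r_EUR = 5.55%

5.55%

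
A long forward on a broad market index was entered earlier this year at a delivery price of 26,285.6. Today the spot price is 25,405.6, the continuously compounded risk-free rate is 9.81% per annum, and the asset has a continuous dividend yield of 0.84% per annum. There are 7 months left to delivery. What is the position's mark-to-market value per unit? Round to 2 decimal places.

457.78

Current fair forward for the remaining 7 months: F = S·e^((r − q)·T), (r − q) = 0.0981 − 0.0084 = 0.0897
F = 25405.6 · e^(0.0897 × 7/12) = 25405.6 × 1.05371815 = 26770.3418
Value of long forward = (F − K)·e^(−rT) = (26770.3418 − 26285.6) · e^(−0.0981·7/12)
= 484.7418 × 0.94438156 = 457.78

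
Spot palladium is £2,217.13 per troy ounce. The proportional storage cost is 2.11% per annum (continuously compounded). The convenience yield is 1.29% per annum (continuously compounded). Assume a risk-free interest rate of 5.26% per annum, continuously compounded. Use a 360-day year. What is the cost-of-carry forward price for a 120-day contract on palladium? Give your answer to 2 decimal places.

£2,262.52 per troy ounce

Net carry = r + u − y = 0.0526 + 0.0211 − 0.0129 = 0.0608
F = S·e^((r+u−y)T) = 2217.13 · e^(0.0608 × 120/360) = 2217.13 · e^0.02026667
= 2217.13 × 1.02047343 = £2,262.52 per troy ounce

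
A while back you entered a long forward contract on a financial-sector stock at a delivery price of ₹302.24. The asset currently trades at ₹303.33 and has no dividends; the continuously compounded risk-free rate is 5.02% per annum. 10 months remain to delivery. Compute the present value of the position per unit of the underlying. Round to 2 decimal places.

₹13.47

Current fair forward for the remaining 10 months: F = S·e^(r·T), r = 0.0502
F = 303.33 · e^(0.0502 × 10/12) = 303.33 × 1.042721 = 316.2886
Value of long forward = (F − K)·e^(−rT) = (316.2886 − 302.24) · e^(−0.0502·10/12)
= 14.0486 × 0.959030 = 13.47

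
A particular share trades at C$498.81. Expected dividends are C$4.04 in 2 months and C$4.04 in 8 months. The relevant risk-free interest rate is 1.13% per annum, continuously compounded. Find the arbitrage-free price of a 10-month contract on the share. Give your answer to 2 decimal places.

PV(dividends) I = 4.04·e^(−0.0113·2/12) + 4.04·e^(−0.0113·8/12)
I = 4.0324 + 4.0097 = 8.0421
F = (S − I)·e^(rT) = (498.81 − 8.0421) · e^(0.0113·10/12)
= 490.7679 · e^0.009417 = 490.7679 × 1.009461 = C$495.41

C$495.41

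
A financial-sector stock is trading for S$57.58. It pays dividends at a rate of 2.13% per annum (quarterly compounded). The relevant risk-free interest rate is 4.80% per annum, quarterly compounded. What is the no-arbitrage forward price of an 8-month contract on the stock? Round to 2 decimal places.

F = S · (1+r/4)^(4T) / (1+q/4)^(4T)
= 57.58 × 1.032321 / 1.014263 = 57.58 × 1.017804
F = S$58.61

S$58.61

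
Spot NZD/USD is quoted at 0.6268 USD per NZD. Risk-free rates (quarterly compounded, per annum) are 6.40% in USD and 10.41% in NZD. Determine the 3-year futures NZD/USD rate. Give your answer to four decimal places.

By covered interest parity, F = S · (1+r_USD/4)^(4T) / (1+r_NZD/4)^(4T)
= 0.6268 × 1.209830 / 1.361117 = 0.6268 × 0.888851
F = 0.5571 USD per NZD

0.5571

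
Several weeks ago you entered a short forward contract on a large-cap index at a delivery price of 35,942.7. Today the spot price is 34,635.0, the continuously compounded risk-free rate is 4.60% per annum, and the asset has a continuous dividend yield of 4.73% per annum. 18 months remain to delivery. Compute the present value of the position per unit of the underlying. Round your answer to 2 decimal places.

1283.49

Current fair forward for the remaining 18 months: F = S·e^((r − q)·T), (r − q) = 0.0460 − 0.0473 = -0.0013
F = 34635.0 · e^(-0.0013 × 18/12) = 34635.0 × 0.99805190 = 34567.5276
Value of long forward = (F − K)·e^(−rT) = (34567.5276 − 35942.7) · e^(−0.0460·18/12)
= -1375.1724 × 0.93332668 = -1283.49
Short position value = −(long value) = 1283.49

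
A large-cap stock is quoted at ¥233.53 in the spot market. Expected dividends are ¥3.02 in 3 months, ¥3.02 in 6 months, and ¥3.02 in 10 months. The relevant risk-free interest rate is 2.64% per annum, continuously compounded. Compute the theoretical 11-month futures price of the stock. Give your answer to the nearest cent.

PV(dividends) I = 3.02·e^(−0.0264·3/12) + 3.02·e^(−0.0264·6/12) + 3.02·e^(−0.0264·10/12)
I = 3.0001 + 2.9804 + 2.9543 = 8.9348
F = (S − I)·e^(rT) = (233.53 − 8.9348) · e^(0.0264·11/12)
= 224.5952 · e^0.024200 = 224.5952 × 1.024495 = ¥230.10

¥230.10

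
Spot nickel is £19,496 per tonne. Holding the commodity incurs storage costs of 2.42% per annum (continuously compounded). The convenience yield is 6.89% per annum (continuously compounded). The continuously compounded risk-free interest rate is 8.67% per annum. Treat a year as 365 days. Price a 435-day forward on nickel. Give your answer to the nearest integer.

Net carry = r + u − y = 0.0867 + 0.0242 − 0.0689 = 0.0420
F = S·e^((r+u−y)T) = 19496 · e^(0.0420 × 435/365) = 19496 · e^0.050055
= 19496 × 1.051329 = £20,497 per tonne

£20,497 per tonne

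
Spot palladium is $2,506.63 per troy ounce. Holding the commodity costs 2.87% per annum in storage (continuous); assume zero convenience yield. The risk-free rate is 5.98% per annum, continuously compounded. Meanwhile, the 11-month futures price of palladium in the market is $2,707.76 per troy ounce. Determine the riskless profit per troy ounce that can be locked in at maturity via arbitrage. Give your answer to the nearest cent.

Fair futures: F* = S·e^(carry·T), with carry = (r + u) = 0.0598 + 0.0287 = 0.0885
F* = 2506.63 · e^(0.0885 × 11/12) = 2506.63 · e^0.08112500 = 2506.63 × 1.08450645 = $2718.4564
Market $2707.76 < fair $2718.4564: forward underpriced → reverse cash-and-carry (short spot, go long the forward).
At maturity, profit = |F_mkt − F*| = |2707.76 − 2718.4564| = $10.70 per troy ounce

$10.70 per troy ounce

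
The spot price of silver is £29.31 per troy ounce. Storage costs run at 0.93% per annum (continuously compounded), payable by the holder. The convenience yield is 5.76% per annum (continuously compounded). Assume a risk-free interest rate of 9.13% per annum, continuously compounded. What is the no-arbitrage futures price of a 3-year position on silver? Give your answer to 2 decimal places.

Net carry = r + u − y = 0.0913 + 0.0093 − 0.0576 = 0.0430
F = S·e^((r+u−y)T) = 29.31 · e^(0.0430 × 3) = 29.31 · e^0.129000
= 29.31 × 1.137690 = £33.35 per troy ounce

£33.35 per troy ounce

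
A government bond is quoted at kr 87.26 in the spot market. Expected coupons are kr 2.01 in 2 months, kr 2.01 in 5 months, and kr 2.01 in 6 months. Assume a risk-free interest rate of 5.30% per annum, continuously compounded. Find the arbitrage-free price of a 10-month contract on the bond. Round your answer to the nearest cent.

kr 85.02

PV(coupons) I = 2.01·e^(−0.0530·2/12) + 2.01·e^(−0.0530·5/12) + 2.01·e^(−0.0530·6/12)
I = 1.9923 + 1.9661 + 1.9574 = 5.9158
F = (S − I)·e^(rT) = (87.26 − 5.9158) · e^(0.0530·10/12)
= 81.3442 · e^0.044167 = 81.3442 × 1.045157 = kr 85.02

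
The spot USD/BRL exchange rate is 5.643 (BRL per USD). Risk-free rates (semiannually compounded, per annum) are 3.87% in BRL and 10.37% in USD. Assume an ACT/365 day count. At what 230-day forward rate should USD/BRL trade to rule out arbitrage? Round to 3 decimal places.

5.424

By covered interest parity, F = S · (1+r_BRL/2)^(2T) / (1+r_USD/2)^(2T)
= 5.643 × 1.024447 / 1.065781 = 5.643 × 0.961217
F = 5.424 BRL per USD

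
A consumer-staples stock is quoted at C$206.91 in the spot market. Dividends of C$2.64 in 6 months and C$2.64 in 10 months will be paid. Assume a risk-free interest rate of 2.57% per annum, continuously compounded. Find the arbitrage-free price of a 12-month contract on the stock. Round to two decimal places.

PV(dividends) I = 2.64·e^(−0.0257·6/12) + 2.64·e^(−0.0257·10/12)
I = 2.6063 + 2.5841 = 5.1904
F = (S − I)·e^(rT) = (206.91 − 5.1904) · e^(0.0257·12/12)
= 201.7196 · e^0.025700 = 201.7196 × 1.026033 = C$206.97

C$206.97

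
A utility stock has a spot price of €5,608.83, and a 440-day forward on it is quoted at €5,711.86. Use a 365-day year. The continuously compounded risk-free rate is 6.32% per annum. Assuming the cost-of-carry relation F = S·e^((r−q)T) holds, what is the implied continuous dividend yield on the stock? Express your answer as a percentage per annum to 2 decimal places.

4.81%

From F = S·e^((r−q)T): (r − q) = ln(F/S)/T
ln(5711.86/5608.83) = ln(1.018369) = 0.018202
(r − q) = 0.018202 / (440/365) = 0.015099
q = r − ln(F/S)/T = 0.0632 − 0.015099 = 0.048101
q = 4.81%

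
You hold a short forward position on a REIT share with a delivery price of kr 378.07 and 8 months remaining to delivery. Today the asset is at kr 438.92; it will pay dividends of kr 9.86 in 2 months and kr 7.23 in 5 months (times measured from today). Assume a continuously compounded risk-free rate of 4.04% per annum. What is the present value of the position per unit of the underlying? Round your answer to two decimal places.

PV(remaining dividends) I = 9.86·e^(−0.0404·2/12) + 7.23·e^(−0.0404·5/12) = 16.9031
Current forward F = (S − I)·e^(rT) = (438.92 − 16.9031)·e^(0.0404·8/12) = 422.0169 × 1.027299 = 433.5375
Value (long) = (F − K)·e^(−rT) = (433.5375 − 378.07) × 0.973426 = 53.9935
Short position value = −(long value) = -kr 53.99

-kr 53.99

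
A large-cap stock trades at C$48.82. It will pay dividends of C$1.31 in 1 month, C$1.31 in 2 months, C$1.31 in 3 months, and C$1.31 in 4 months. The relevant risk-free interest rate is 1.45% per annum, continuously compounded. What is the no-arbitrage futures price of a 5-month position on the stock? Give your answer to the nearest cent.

PV(dividends) I = 1.31·e^(−0.0145·1/12) + 1.31·e^(−0.0145·2/12) + 1.31·e^(−0.0145·3/12) + 1.31·e^(−0.0145·4/12)
I = 1.3084 + 1.3068 + 1.3053 + 1.3037 = 5.2242
F = (S − I)·e^(rT) = (48.82 − 5.2242) · e^(0.0145·5/12)
= 43.5958 · e^0.006042 = 43.5958 × 1.006060 = C$43.86

C$43.86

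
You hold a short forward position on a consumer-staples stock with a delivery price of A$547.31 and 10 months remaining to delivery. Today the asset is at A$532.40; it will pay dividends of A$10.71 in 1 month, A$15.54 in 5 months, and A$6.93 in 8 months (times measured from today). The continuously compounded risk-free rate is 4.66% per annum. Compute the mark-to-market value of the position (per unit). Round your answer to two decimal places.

PV(remaining dividends) I = 10.71·e^(−0.0466·1/12) + 15.54·e^(−0.0466·5/12) + 6.93·e^(−0.0466·8/12) = 32.6277
Current forward F = (S − I)·e^(rT) = (532.40 − 32.6277)·e^(0.0466·10/12) = 499.7723 × 1.039597 = 519.5618
Value (long) = (F − K)·e^(−rT) = (519.5618 − 547.31) × 0.961911 = -26.6913
Short position value = −(long value) = A$26.69

A$26.69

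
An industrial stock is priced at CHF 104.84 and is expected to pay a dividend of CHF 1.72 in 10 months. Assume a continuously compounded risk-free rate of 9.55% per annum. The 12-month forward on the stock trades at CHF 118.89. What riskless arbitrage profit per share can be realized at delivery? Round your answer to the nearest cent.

CHF 5.29 per share

PV(dividends) I = 1.72·e^(−0.0955·10/12) = 1.5884
Fair forward F* = (S − I)·e^(rT) = (104.84 − 1.5884)·e^0.095500 = 103.2516 × 1.100209 = 113.5983
Market CHF 118.89 > fair 113.5983: forward overpriced → cash-and-carry (borrow at r, buy the stock and collect the dividends, short the forward).
Profit at T = |F_mkt − F*| = |118.89 − 113.5983| = CHF 5.29 per share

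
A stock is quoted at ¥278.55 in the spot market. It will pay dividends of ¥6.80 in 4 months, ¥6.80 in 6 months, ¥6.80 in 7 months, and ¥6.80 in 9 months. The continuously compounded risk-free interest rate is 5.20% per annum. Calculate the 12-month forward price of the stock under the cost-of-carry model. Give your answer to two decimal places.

PV(dividends) I = 6.80·e^(−0.0520·4/12) + 6.80·e^(−0.0520·6/12) + 6.80·e^(−0.0520·7/12) + 6.80·e^(−0.0520·9/12)
I = 6.6831 + 6.6255 + 6.5968 + 6.5399 = 26.4453
F = (S − I)·e^(rT) = (278.55 − 26.4453) · e^(0.0520·12/12)
= 252.1047 · e^0.052000 = 252.1047 × 1.053376 = ¥265.56

¥265.56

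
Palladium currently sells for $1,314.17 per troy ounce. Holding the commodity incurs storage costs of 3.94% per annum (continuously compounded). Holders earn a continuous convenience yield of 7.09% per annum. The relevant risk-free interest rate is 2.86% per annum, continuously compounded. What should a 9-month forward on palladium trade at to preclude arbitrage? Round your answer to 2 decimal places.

$1,311.31 per troy ounce

Net carry = r + u − y = 0.0286 + 0.0394 − 0.0709 = -0.0029
F = S·e^((r+u−y)T) = 1314.17 · e^(-0.0029 × 9/12) = 1314.17 · e^-0.00217500
= 1314.17 × 0.99782736 = $1,311.31 per troy ounce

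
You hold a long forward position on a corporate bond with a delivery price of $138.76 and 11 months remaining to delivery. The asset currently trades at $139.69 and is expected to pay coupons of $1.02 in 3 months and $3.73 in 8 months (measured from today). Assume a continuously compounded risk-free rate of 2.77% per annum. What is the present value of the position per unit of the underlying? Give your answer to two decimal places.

PV(remaining coupons) I = 1.02·e^(−0.0277·3/12) + 3.73·e^(−0.0277·8/12) = 4.6747
Current forward F = (S − I)·e^(rT) = (139.69 − 4.6747)·e^(0.0277·11/12) = 135.0153 × 1.025717 = 138.4875
Value (long) = (F − K)·e^(−rT) = (138.4875 − 138.76) × 0.974928 = -0.2657
Value = -$0.27

-$0.27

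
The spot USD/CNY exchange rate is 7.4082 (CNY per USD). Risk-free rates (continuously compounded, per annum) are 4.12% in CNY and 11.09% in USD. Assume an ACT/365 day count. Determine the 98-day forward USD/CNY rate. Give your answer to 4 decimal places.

F = S·e^((r_CNY − r_USD)T) = 7.4082 · e^((0.0412 − 0.1109) × 98/365)
= 7.4082 · e^-0.018714 = 7.4082 × 0.981460
F = 7.2709 CNY per USD

7.2709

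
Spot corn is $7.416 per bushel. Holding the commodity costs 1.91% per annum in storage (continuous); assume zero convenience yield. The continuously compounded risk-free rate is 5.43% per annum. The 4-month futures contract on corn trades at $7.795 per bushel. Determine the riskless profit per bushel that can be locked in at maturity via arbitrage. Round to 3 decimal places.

Fair futures: F* = S·e^(carry·T), with carry = (r + u) = 0.0543 + 0.0191 = 0.0734
F* = 7.416 · e^(0.0734 × 4/12) = 7.416 · e^0.024467 = 7.416 × 1.024769 = $7.5997
Market $7.795 > fair $7.5997: forward overpriced → cash-and-carry (buy spot, short the forward).
At maturity, profit = |F_mkt − F*| = |7.795 − 7.5997| = $0.195 per bushel

$0.195 per bushel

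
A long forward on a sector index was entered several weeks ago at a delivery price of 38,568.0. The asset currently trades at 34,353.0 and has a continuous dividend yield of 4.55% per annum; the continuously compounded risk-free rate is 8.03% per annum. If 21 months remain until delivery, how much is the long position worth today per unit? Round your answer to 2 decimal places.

Current fair forward for the remaining 21 months: F = S·e^((r − q)·T), (r − q) = 0.0803 − 0.0455 = 0.0348
F = 34353.0 · e^(0.0348 × 21/12) = 34353.0 × 1.06279263 = 36510.1152
Value of long forward = (F − K)·e^(−rT) = (36510.1152 − 38568.0) · e^(−0.0803·21/12)
= -2057.8848 × 0.86890194 = -1788.10

-1788.10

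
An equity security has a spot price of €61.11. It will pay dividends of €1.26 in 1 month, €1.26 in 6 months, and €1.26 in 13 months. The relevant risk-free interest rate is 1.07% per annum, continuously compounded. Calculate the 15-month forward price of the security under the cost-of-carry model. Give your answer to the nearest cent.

PV(dividends) I = 1.26·e^(−0.0107·1/12) + 1.26·e^(−0.0107·6/12) + 1.26·e^(−0.0107·13/12)
I = 1.2589 + 1.2533 + 1.2455 = 3.7577
F = (S − I)·e^(rT) = (61.11 − 3.7577) · e^(0.0107·15/12)
= 57.3523 · e^0.013375 = 57.3523 × 1.013465 = €58.12

€58.12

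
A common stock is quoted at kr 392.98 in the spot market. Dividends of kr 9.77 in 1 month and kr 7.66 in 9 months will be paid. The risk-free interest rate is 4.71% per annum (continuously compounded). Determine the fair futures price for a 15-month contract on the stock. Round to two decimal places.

kr 398.65

PV(dividends) I = 9.77·e^(−0.0471·1/12) + 7.66·e^(−0.0471·9/12)
I = 9.7317 + 7.3941 = 17.1258
F = (S − I)·e^(rT) = (392.98 − 17.1258) · e^(0.0471·15/12)
= 375.8542 · e^0.058875 = 375.8542 × 1.060643 = kr 398.65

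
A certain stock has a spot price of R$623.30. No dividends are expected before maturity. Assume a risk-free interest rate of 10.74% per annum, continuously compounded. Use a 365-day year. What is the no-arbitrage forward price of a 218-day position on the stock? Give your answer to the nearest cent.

F = S·e^(rT) = 623.30 · e^(0.1074 × 218/365)
= 623.30 · e^0.064146 = 623.30 × 1.066248
F = R$664.59

R$664.59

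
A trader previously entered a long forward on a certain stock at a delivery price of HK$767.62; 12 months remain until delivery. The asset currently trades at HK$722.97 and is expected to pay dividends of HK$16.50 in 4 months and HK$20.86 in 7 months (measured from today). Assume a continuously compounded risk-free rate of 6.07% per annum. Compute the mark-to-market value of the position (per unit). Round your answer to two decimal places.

-HK$35.75

PV(remaining dividends) I = 16.50·e^(−0.0607·4/12) + 20.86·e^(−0.0607·7/12) = 36.3038
Current forward F = (S − I)·e^(rT) = (722.97 − 36.3038)·e^(0.0607·12/12) = 686.6662 × 1.062580 = 729.6378
Value (long) = (F − K)·e^(−rT) = (729.6378 − 767.62) × 0.941106 = -35.7453
Value = -HK$35.75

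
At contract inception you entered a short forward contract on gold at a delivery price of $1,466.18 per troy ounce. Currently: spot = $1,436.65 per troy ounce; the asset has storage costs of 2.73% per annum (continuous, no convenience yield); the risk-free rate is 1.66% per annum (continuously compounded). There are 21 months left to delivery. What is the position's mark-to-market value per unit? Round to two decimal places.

Current fair forward for the remaining 21 months: F = S·e^((r + u)·T), (r + u) = 0.0166 + 0.0273 = 0.0439
F = 1436.65 · e^(0.0439 × 21/12) = 1436.65 × 1.07985309 = 1551.3709
Value of long forward = (F − K)·e^(−rT) = (1551.3709 − 1466.18) · e^(−0.0166·21/12)
= 85.1909 × 0.97136789 = 82.75
Short position value = −(long value) = -$82.75

-$82.75 per troy ounce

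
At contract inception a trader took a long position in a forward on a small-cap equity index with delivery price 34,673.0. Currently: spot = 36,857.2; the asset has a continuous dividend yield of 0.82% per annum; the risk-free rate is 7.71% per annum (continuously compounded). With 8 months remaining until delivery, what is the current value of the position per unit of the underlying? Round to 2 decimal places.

Current fair forward for the remaining 8 months: F = S·e^((r − q)·T), (r − q) = 0.0771 − 0.0082 = 0.0689
F = 36857.2 · e^(0.0689 × 8/12) = 36857.2 × 1.04700461 = 38589.6583
Value of long forward = (F − K)·e^(−rT) = (38589.6583 − 34673.0) · e^(−0.0771·8/12)
= 3916.6583 × 0.94989864 = 3720.43

3720.43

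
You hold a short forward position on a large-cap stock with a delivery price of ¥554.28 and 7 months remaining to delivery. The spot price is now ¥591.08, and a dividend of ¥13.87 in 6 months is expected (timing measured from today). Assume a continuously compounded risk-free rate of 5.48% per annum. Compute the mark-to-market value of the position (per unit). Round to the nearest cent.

-¥40.74

PV(remaining dividends) I = 13.87·e^(−0.0548·6/12) = 13.4951
Current forward F = (S − I)·e^(rT) = (591.08 − 13.4951)·e^(0.0548·7/12) = 577.5849 × 1.032483 = 596.3466
Value (long) = (F − K)·e^(−rT) = (596.3466 − 554.28) × 0.968539 = 40.7431
Short position value = −(long value) = -¥40.74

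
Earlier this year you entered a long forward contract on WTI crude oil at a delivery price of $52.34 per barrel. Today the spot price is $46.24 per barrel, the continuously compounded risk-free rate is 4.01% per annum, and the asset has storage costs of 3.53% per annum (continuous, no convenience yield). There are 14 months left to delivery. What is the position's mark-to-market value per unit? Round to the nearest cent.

-$1.76 per barrel

Current fair forward for the remaining 14 months: F = S·e^((r + u)·T), (r + u) = 0.0401 + 0.0353 = 0.0754
F = 46.24 · e^(0.0754 × 14/12) = 46.24 × 1.091952 = 50.4919
Value of long forward = (F − K)·e^(−rT) = (50.4919 − 52.34) · e^(−0.0401·14/12)
= -1.8481 × 0.954294 = -1.76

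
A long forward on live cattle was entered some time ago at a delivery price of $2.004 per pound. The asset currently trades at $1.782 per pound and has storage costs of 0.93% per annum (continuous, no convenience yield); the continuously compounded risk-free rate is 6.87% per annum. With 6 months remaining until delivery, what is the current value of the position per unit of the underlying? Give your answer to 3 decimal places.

Current fair forward for the remaining 6 months: F = S·e^((r + u)·T), (r + u) = 0.0687 + 0.0093 = 0.0780
F = 1.782 · e^(0.0780 × 6/12) = 1.782 × 1.039770 = 1.8529
Value of long forward = (F − K)·e^(−rT) = (1.8529 − 2.004) · e^(−0.0687·6/12)
= -0.1511 × 0.966233 = -0.146

-$0.146 per pound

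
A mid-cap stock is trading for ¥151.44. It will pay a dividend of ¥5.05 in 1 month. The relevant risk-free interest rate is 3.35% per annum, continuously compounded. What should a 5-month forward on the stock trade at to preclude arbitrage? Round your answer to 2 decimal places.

¥148.46

PV(dividends) I = 5.05·e^(−0.0335·1/12)
I = 5.0359
F = (S − I)·e^(rT) = (151.44 − 5.0359) · e^(0.0335·5/12)
= 146.4041 · e^0.013958 = 146.4041 × 1.014056 = ¥148.46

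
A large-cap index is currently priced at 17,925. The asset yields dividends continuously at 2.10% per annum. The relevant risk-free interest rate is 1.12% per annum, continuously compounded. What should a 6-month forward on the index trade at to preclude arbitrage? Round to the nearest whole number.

F = S·e^((r − q)T) = 17925 · e^((0.0112 − 0.0210) × 6/12)
= 17925 · e^-0.004900 = 17925 × 0.995112
F = 17,837

17,837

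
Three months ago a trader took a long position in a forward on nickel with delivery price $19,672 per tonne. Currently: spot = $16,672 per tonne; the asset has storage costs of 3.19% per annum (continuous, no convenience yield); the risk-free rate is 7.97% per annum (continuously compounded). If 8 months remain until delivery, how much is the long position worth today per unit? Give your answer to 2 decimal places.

Current fair forward for the remaining 8 months: F = S·e^((r + u)·T), (r + u) = 0.0797 + 0.0319 = 0.1116
F = 16672 · e^(0.1116 × 8/12) = 16672 × 1.07723761 = 17959.7054
Value of long forward = (F − K)·e^(−rT) = (17959.7054 − 19672) · e^(−0.0797·8/12)
= -1712.2946 × 0.94825357 = -1623.69

-$1623.69 per tonne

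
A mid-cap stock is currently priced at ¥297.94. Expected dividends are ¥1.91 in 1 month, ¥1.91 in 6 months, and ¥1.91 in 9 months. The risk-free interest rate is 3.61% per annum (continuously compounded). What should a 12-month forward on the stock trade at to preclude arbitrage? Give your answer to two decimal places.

PV(dividends) I = 1.91·e^(−0.0361·1/12) + 1.91·e^(−0.0361·6/12) + 1.91·e^(−0.0361·9/12)
I = 1.9043 + 1.8758 + 1.8590 = 5.6391
F = (S − I)·e^(rT) = (297.94 − 5.6391) · e^(0.0361·12/12)
= 292.3009 · e^0.036100 = 292.3009 × 1.036760 = ¥303.05

¥303.05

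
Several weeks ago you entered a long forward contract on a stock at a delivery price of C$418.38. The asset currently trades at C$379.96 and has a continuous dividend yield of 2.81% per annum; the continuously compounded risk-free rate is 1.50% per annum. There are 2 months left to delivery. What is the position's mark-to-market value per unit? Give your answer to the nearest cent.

-C$39.15

Current fair forward for the remaining 2 months: F = S·e^((r − q)·T), (r − q) = 0.0150 − 0.0281 = -0.0131
F = 379.96 · e^(-0.0131 × 2/12) = 379.96 × 0.997819 = 379.1313
Value of long forward = (F − K)·e^(−rT) = (379.1313 − 418.38) · e^(−0.0150·2/12)
= -39.2487 × 0.997503 = -39.15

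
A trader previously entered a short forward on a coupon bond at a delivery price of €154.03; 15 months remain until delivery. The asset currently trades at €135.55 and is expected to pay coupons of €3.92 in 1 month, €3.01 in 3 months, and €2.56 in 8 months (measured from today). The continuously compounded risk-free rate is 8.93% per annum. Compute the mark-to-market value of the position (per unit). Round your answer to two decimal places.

€11.46

PV(remaining coupons) I = 3.92·e^(−0.0893·1/12) + 3.01·e^(−0.0893·3/12) + 2.56·e^(−0.0893·8/12) = 9.2465
Current forward F = (S − I)·e^(rT) = (135.55 − 9.2465)·e^(0.0893·15/12) = 126.3035 × 1.118093 = 141.2191
Value (long) = (F − K)·e^(−rT) = (141.2191 − 154.03) × 0.894380 = -11.4578
Short position value = −(long value) = €11.46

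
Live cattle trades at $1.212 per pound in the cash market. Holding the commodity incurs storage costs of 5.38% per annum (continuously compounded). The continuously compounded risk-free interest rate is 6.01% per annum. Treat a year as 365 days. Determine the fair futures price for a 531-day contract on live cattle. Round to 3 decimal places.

Net carry = r + u − y = 0.0601 + 0.0538 − 0.0000 = 0.1139
F = S·e^((r+u−y)T) = 1.212 · e^(0.1139 × 531/365) = 1.212 · e^0.165701
= 1.212 × 1.180220 = $1.430 per pound

$1.430 per pound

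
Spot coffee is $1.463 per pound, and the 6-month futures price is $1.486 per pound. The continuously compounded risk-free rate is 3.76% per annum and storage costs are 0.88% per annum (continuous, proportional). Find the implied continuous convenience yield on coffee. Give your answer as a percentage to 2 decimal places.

F = S·e^((r+u−y)T) ⇒ (r+u−y) = ln(F/S)/T
ln(1.486/1.463) = 0.015599; /T ⇒ 0.031198
y = r + u − ln(F/S)/T = 0.0376 + 0.0088 − 0.031198 = 0.015202
y = 1.52%

1.52%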